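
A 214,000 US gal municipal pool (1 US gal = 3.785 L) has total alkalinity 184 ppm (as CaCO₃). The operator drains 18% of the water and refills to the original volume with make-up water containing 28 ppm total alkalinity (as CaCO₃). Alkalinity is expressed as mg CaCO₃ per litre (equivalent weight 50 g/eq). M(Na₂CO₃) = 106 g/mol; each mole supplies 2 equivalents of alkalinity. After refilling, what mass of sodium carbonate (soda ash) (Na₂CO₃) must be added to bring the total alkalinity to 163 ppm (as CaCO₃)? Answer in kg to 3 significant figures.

Volume: 214,000 US gal × 3.785 L/gal = 809,990 L.
After draining 18% and refilling: 184 × 0.82 + 28 × 0.18 = 155.92 ppm.
Deficit to target: 163 − 155.92 = 7.08 mg/L.
As CaCO₃: 7.08 mg/L × 809,990 L = 5735 g; ÷ 50 g/eq ÷ 2 = 57.35 mol Na₂CO₃.
Mass: 57.35 × 106 = 6079 g.

6.08 kg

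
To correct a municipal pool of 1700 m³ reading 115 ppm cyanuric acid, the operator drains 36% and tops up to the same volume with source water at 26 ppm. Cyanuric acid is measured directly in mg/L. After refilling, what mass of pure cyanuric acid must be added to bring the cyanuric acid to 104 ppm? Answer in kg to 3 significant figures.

35.8 kg

Volume: 1700 m³ = 1,700,000 L.
After draining 36% and refilling: 115 × 0.64 + 26 × 0.36 = 82.96 ppm.
Deficit to target: 104 − 82.96 = 21.04 mg/L.
Mass: 21.04 mg/L × 1,700,000 L = 35,770 g cyanuric acid.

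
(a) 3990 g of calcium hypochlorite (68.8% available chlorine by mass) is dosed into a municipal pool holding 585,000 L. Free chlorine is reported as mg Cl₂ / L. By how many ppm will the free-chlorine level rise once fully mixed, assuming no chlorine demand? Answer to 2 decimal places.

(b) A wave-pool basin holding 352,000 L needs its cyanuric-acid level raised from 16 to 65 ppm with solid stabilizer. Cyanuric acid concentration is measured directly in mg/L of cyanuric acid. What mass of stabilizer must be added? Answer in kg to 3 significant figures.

(a) 4.69 ppm; (b) 17.2 kg

(a) Available chlorine delivered: 3990 g × 0.688 = 2745 g as Cl₂.
(a) Concentration rise: 2745 g / 585,000 L = 4.693 mg/L = 4.69 ppm.

(b) CYA to add: (65 − 16) = 49 mg/L × 352,000 L = 17,250 g cyanuric acid.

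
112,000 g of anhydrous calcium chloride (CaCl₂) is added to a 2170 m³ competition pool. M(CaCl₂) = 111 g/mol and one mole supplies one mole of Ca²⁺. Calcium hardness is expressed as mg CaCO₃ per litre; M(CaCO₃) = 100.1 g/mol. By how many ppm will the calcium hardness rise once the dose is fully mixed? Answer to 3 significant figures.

46.5 ppm

Volume: 2170 m³ = 2,170,000 L.
Moles of Ca²⁺: 112,000 g ÷ 111 g/mol = 1009 mol.
As CaCO₃: 1009 mol × 100.1 g/mol = 101,000 g.
Rise: 101,000 g / 2,170,000 L × 1000 = 46.54 mg/L.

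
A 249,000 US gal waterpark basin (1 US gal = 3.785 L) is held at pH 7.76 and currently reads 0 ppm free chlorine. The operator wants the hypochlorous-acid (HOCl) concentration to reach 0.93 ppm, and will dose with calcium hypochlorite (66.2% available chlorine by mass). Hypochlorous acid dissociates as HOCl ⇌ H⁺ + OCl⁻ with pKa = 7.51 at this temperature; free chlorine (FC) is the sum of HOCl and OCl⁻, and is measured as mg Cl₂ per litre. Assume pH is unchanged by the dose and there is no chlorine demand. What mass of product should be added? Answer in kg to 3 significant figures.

3.68 kg

Volume: 249,000 US gal × 3.785 L/gal = 942,465 L.
[OCl⁻]/[HOCl] = 10^(pH − pKa) = 10^(7.76 − 7.51) = 1.778; fraction as HOCl = 1/(1 + 1.778) = 0.3599.
Free chlorine required for 0.93 ppm HOCl: 0.93 / 0.3599 = 2.584 ppm.
FC to add: 2.584 − 0 = 2.584 mg/L as Cl₂.
Cl₂ equivalent: 2.584 mg/L × 942,465 L = 2435 g.
Product at 66.2% available Cl: 2435 / 0.662 = 3678 g.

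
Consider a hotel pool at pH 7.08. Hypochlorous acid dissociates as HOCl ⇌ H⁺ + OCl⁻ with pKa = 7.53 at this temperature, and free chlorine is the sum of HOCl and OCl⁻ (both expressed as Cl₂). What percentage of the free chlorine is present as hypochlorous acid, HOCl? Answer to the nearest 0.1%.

[OCl⁻]/[HOCl] = 10^(pH − pKa) = 10^(7.08 − 7.53) = 10^-0.45 = 0.3548.
Fraction as HOCl = 1 / (1 + 0.3548) = 0.7381.

73.8%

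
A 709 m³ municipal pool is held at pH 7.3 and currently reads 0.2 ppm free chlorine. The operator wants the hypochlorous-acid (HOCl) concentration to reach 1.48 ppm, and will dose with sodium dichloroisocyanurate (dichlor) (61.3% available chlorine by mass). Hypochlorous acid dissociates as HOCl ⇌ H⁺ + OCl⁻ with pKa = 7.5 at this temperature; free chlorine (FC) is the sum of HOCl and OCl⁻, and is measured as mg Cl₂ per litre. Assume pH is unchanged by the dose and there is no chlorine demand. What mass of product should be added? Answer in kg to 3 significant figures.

2.56 kg

Volume: 709 m³ = 709,000 L.
[OCl⁻]/[HOCl] = 10^(pH − pKa) = 10^(7.3 − 7.5) = 0.631; fraction as HOCl = 1/(1 + 0.631) = 0.6131.
Free chlorine required for 1.48 ppm HOCl: 1.48 / 0.6131 = 2.414 ppm.
FC to add: 2.414 − 0.2 = 2.214 mg/L as Cl₂.
Cl₂ equivalent: 2.214 mg/L × 709,000 L = 1570 g.
Product at 61.3% available Cl: 1570 / 0.613 = 2561 g.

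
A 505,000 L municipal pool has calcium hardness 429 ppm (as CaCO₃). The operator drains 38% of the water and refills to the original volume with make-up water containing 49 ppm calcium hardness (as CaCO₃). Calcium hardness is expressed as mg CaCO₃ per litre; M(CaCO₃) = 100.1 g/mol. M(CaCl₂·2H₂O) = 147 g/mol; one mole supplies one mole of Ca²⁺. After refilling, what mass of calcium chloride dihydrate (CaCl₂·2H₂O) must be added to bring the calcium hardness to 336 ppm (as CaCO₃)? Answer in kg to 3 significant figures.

38.1 kg

After draining 38% and refilling: 429 × 0.62 + 49 × 0.38 = 284.6 ppm.
Deficit to target: 336 − 284.6 = 51.4 mg/L.
As CaCO₃: 51.4 mg/L × 505,000 L = 25,960 g; ÷ 100.1 = 259.3 mol Ca²⁺.
Mass: 259.3 × 147 = 38,120 g.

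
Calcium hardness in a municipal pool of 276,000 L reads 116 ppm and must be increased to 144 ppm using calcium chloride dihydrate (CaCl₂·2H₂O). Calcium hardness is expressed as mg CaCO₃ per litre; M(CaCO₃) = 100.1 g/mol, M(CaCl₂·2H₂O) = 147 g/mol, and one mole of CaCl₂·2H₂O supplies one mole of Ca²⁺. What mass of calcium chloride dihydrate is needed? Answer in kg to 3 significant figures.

Hardness to add: (144 − 116) = 28 mg/L as CaCO₃ × 276,000 L = 7728 g as CaCO₃.
Moles of Ca²⁺ (1 mol Ca²⁺ ≡ 1 mol CaCO₃): 7728 / 100.1 g/mol = 77.2 mol.
Mass of CaCl₂·2H₂O: 77.2 × 147 = 11,350 g.

11.3 kg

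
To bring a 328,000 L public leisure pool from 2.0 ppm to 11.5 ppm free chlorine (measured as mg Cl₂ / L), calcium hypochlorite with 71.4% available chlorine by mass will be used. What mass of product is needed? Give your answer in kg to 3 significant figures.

Chlorine deficit: 11.5 − 2.0 = 9.5 ppm = 9.5 mg/L as Cl₂.
Cl₂ equivalent needed: 9.5 mg/L × 328,000 L = 3,116,000 mg = 3116 g.
Product at 71.4% available chlorine: 3116 / 0.714 = 4364 g.

4.36 kg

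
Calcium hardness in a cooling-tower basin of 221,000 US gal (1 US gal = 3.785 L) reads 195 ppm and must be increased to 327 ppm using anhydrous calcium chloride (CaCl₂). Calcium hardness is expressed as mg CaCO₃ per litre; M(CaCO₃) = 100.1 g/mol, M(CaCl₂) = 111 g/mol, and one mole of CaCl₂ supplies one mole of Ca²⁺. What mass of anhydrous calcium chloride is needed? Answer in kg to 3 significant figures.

Volume: 221,000 US gal × 3.785 L/gal = 836,485 L.
Hardness to add: (327 − 195) = 132 mg/L as CaCO₃ × 836,485 L = 110,400 g as CaCO₃.
Moles of Ca²⁺ (1 mol Ca²⁺ ≡ 1 mol CaCO₃): 110,400 / 100.1 g/mol = 1103 mol.
Mass of CaCl₂: 1103 × 111 = 122,400 g.

122 kg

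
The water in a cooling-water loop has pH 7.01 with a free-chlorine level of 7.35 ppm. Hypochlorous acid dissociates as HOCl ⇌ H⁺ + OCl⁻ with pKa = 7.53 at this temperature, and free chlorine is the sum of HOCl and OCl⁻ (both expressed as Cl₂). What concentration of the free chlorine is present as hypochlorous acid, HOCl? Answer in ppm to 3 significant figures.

[OCl⁻]/[HOCl] = 10^(pH − pKa) = 10^(7.01 − 7.53) = 10^-0.52 = 0.302.
Fraction as HOCl = 1 / (1 + 0.302) = 0.7681.
HOCl = 0.7681 × 7.35 ppm = 5.645 ppm.

5.65 ppm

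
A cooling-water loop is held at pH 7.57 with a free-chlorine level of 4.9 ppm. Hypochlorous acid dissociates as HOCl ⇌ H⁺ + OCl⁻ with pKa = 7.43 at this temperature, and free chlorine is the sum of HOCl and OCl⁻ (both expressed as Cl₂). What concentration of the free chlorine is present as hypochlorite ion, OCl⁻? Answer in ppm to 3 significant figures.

2.84 ppm

[OCl⁻]/[HOCl] = 10^(pH − pKa) = 10^(7.57 − 7.43) = 10^0.14 = 1.38.
Fraction as HOCl = 1 / (1 + 1.38) = 0.4201.
OCl⁻ = (1 − 0.4201) × 4.9 ppm = 2.842 ppm.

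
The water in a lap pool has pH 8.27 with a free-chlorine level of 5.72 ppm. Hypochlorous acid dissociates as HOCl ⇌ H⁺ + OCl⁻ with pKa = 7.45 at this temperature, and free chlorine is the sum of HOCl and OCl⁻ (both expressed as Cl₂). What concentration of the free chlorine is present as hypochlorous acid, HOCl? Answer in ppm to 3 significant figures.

0.752 ppm

[OCl⁻]/[HOCl] = 10^(pH − pKa) = 10^(8.27 − 7.45) = 10^0.82 = 6.607.
Fraction as HOCl = 1 / (1 + 6.607) = 0.1315.
HOCl = 0.1315 × 5.72 ppm = 0.7519 ppm.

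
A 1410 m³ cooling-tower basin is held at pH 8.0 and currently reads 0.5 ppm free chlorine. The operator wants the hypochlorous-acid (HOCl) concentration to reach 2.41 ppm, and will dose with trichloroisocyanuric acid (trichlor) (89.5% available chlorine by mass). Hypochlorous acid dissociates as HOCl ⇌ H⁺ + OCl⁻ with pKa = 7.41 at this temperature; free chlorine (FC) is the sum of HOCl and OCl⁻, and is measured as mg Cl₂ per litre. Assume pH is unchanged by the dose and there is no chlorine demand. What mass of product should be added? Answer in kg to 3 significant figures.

Volume: 1410 m³ = 1,410,000 L.
[OCl⁻]/[HOCl] = 10^(pH − pKa) = 10^(8.0 − 7.41) = 3.89; fraction as HOCl = 1/(1 + 3.89) = 0.2045.
Free chlorine required for 2.41 ppm HOCl: 2.41 / 0.2045 = 11.79 ppm.
FC to add: 11.79 − 0.5 = 11.29 mg/L as Cl₂.
Cl₂ equivalent: 11.29 mg/L × 1,410,000 L = 15,910 g.
Product at 89.5% available Cl: 15,910 / 0.895 = 17,780 g.

17.8 kg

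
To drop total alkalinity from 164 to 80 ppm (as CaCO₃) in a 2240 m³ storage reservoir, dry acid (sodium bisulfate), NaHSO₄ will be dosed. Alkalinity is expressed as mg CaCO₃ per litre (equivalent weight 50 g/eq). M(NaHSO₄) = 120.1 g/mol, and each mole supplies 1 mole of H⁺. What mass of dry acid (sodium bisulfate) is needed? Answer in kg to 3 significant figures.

Volume: 2240 m³ = 2,240,000 L.
Alkalinity to neutralize: (164 − 80) = 84 mg/L as CaCO₃ × 2,240,000 L = 188,200 g as CaCO₃.
Equivalents of H⁺ required: 188,200 ÷ 50 g/eq = 3763 eq = 3763 mol NaHSO₄.
Mass of NaHSO₄: 3763 × 120.1 = 452,000 g.

452 kg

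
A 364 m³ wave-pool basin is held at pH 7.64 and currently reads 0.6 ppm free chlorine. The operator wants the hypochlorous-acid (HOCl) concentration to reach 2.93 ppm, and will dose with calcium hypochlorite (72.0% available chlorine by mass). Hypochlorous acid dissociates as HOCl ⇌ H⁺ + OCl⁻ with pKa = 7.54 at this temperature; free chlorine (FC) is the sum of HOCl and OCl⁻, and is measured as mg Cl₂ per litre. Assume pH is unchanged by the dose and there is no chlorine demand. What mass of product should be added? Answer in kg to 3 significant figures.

Volume: 364 m³ = 364,000 L.
[OCl⁻]/[HOCl] = 10^(pH − pKa) = 10^(7.64 − 7.54) = 1.259; fraction as HOCl = 1/(1 + 1.259) = 0.4427.
Free chlorine required for 2.93 ppm HOCl: 2.93 / 0.4427 = 6.619 ppm.
FC to add: 6.619 − 0.6 = 6.019 mg/L as Cl₂.
Cl₂ equivalent: 6.019 mg/L × 364,000 L = 2191 g.
Product at 72.0% available Cl: 2191 / 0.72 = 3043 g.

3.04 kg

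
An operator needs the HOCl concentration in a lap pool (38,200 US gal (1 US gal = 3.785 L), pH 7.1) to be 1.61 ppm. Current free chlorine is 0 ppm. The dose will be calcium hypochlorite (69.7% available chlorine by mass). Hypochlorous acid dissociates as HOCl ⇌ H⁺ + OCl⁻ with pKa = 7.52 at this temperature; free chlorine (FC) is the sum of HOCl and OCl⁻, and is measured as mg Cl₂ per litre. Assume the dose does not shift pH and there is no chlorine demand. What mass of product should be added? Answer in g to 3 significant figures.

461 g

Volume: 38,200 US gal × 3.785 L/gal = 144,587 L.
[OCl⁻]/[HOCl] = 10^(pH − pKa) = 10^(7.1 − 7.52) = 0.3802; fraction as HOCl = 1/(1 + 0.3802) = 0.7245.
Free chlorine required for 1.61 ppm HOCl: 1.61 / 0.7245 = 2.222 ppm.
FC to add: 2.222 − 0 = 2.222 mg/L as Cl₂.
Cl₂ equivalent: 2.222 mg/L × 144,587 L = 321.3 g.
Product at 69.7% available Cl: 321.3 / 0.697 = 461 g.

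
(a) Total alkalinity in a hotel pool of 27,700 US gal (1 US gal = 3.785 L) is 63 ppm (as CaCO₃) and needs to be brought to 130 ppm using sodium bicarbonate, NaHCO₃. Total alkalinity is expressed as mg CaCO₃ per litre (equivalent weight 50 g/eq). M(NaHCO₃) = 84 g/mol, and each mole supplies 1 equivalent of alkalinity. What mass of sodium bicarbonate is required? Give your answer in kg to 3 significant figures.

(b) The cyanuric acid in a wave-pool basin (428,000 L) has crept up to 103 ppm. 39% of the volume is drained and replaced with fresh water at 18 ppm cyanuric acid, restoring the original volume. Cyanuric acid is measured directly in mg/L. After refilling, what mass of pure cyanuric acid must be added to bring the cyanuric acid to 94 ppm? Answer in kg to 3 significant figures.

(a) Volume: 27,700 US gal × 3.785 L/gal = 104,844 L.
(a) Alkalinity to add: (130 − 63) = 67 mg/L as CaCO₃ × 104,844 L = 7025 g as CaCO₃.
(a) Equivalents: 7025 g ÷ 50 g/eq = 140.5 eq.
(a) NaHCO₃ supplies 1 eq per mole → 140.5 mol.
(a) Mass: 140.5 mol × 84 g/mol = 11,800 g.

(b) After draining 39% and refilling: 103 × 0.61 + 18 × 0.39 = 69.85 ppm.
(b) Deficit to target: 94 − 69.85 = 24.15 mg/L.
(b) Mass: 24.15 mg/L × 428,000 L = 10,340 g cyanuric acid.

(a) 11.8 kg; (b) 10.3 kg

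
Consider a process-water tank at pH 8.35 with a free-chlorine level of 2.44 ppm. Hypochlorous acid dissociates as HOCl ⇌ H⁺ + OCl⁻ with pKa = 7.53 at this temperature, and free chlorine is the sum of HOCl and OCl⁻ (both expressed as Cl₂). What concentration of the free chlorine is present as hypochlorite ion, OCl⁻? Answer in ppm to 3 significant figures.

[OCl⁻]/[HOCl] = 10^(pH − pKa) = 10^(8.35 − 7.53) = 10^0.82 = 6.607.
Fraction as HOCl = 1 / (1 + 6.607) = 0.1315.
OCl⁻ = (1 − 0.1315) × 2.44 ppm = 2.119 ppm.

2.12 ppm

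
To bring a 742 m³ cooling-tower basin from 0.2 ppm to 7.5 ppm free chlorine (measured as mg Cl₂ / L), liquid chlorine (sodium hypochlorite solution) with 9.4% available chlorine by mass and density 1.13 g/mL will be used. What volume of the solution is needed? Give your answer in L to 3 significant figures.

51.0 L

Volume: 742 m³ = 742,000 L.
Chlorine deficit: 7.5 − 0.2 = 7.3 ppm = 7.3 mg/L as Cl₂.
Cl₂ equivalent needed: 7.3 mg/L × 742,000 L = 5,417,000 mg = 5417 g.
Product at 9.4% available chlorine: 5417 / 0.094 = 57,620 g.
Volume at density 1.13 g/mL: 57,620 g ÷ 1.13 g/mL = 50,990 mL.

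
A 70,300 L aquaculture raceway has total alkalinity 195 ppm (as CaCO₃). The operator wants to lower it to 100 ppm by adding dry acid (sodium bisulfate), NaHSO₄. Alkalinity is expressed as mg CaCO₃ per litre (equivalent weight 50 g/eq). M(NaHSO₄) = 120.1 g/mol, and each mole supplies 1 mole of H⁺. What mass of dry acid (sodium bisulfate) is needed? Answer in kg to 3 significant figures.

16.0 kg

Alkalinity to neutralize: (195 − 100) = 95 mg/L as CaCO₃ × 70,300 L = 6678 g as CaCO₃.
Equivalents of H⁺ required: 6678 ÷ 50 g/eq = 133.6 eq = 133.6 mol NaHSO₄.
Mass of NaHSO₄: 133.6 × 120.1 = 16,040 g.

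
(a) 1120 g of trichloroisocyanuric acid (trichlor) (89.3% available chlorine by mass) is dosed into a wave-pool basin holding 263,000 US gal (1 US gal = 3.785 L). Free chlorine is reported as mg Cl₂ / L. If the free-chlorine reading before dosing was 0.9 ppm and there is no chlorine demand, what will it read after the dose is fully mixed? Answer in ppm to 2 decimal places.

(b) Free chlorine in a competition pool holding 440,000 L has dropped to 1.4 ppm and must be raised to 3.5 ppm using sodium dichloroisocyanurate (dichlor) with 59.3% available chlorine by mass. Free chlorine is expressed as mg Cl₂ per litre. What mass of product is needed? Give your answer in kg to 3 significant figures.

(a) Volume: 263,000 US gal × 3.785 L/gal = 995,455 L.
(a) Available chlorine delivered: 1120 g × 0.893 = 1000 g as Cl₂.
(a) Concentration rise: 1000 g / 995,455 L = 1.005 mg/L = 1.00 ppm.
(a) Final FC: 0.9 + 1.00 = 1.90 ppm.

(b) Chlorine deficit: 3.5 − 1.4 = 2.1 ppm = 2.1 mg/L as Cl₂.
(b) Cl₂ equivalent needed: 2.1 mg/L × 440,000 L = 924,000 mg = 924 g.
(b) Product at 59.3% available chlorine: 924 / 0.593 = 1558 g.

(a) 1.90 ppm; (b) 1.56 kg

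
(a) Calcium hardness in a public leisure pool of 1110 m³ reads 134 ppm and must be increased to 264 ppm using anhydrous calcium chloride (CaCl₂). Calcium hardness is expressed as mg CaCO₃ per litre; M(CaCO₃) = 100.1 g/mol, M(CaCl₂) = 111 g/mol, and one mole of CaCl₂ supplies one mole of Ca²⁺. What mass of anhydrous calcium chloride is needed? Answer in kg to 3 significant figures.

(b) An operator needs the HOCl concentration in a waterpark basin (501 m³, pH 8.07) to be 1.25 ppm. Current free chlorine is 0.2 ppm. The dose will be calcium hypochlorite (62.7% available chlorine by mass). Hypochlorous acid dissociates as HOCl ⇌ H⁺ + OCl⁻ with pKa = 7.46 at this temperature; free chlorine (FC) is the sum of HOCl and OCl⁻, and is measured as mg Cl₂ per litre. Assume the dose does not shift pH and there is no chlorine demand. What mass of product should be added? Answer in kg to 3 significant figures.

(a) 160 kg; (b) 4.91 kg

(a) Volume: 1110 m³ = 1,110,000 L.
(a) Hardness to add: (264 − 134) = 130 mg/L as CaCO₃ × 1,110,000 L = 144,300 g as CaCO₃.
(a) Moles of Ca²⁺ (1 mol Ca²⁺ ≡ 1 mol CaCO₃): 144,300 / 100.1 g/mol = 1442 mol.
(a) Mass of CaCl₂: 1442 × 111 = 160,000 g.

(b) Volume: 501 m³ = 501,000 L.
(b) [OCl⁻]/[HOCl] = 10^(pH − pKa) = 10^(8.07 − 7.46) = 4.074; fraction as HOCl = 1/(1 + 4.074) = 0.1971.
(b) Free chlorine required for 1.25 ppm HOCl: 1.25 / 0.1971 = 6.342 ppm.
(b) FC to add: 6.342 − 0.2 = 6.142 mg/L as Cl₂.
(b) Cl₂ equivalent: 6.142 mg/L × 501,000 L = 3077 g.
(b) Product at 62.7% available Cl: 3077 / 0.627 = 4908 g.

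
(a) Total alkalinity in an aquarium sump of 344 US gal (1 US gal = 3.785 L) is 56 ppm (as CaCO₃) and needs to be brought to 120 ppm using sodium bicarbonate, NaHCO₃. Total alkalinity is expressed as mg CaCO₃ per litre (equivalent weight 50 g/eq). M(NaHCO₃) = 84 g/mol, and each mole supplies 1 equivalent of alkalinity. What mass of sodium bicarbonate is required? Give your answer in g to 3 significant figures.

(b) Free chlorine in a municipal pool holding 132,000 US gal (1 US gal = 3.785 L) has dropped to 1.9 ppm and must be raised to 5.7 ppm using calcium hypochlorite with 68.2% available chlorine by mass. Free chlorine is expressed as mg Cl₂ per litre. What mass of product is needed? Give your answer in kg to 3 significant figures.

(a) Volume: 344 US gal × 3.785 L/gal = 1,302 L.
(a) Alkalinity to add: (120 − 56) = 64 mg/L as CaCO₃ × 1,302 L = 83.33 g as CaCO₃.
(a) Equivalents: 83.33 g ÷ 50 g/eq = 1.667 eq.
(a) NaHCO₃ supplies 1 eq per mole → 1.667 mol.
(a) Mass: 1.667 mol × 84 g/mol = 140 g.

(b) Volume: 132,000 US gal × 3.785 L/gal = 499,620 L.
(b) Chlorine deficit: 5.7 − 1.9 = 3.8 ppm = 3.8 mg/L as Cl₂.
(b) Cl₂ equivalent needed: 3.8 mg/L × 499,620 L = 1,899,000 mg = 1899 g.
(b) Product at 68.2% available chlorine: 1899 / 0.682 = 2784 g.

(a) 140 g; (b) 2.78 kg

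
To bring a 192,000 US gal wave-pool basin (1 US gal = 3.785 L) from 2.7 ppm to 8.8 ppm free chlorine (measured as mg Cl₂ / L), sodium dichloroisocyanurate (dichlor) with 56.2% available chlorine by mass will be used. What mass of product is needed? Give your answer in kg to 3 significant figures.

7.89 kg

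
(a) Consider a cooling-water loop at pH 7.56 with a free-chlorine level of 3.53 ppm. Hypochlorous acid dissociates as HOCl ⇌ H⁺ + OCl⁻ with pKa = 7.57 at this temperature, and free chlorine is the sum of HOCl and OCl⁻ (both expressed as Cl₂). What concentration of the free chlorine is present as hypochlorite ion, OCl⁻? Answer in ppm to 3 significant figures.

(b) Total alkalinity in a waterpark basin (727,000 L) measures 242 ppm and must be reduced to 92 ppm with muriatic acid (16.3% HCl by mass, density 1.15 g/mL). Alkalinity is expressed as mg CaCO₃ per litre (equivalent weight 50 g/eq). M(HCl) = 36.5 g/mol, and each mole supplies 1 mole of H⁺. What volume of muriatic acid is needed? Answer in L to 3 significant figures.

(a) [OCl⁻]/[HOCl] = 10^(pH − pKa) = 10^(7.56 − 7.57) = 10^-0.01 = 0.9772.
(a) Fraction as HOCl = 1 / (1 + 0.9772) = 0.5058.
(a) OCl⁻ = (1 − 0.5058) × 3.53 ppm = 1.745 ppm.

(b) Alkalinity to neutralize: (242 − 92) = 150 mg/L as CaCO₃ × 727,000 L = 109,000 g as CaCO₃.
(b) Equivalents of H⁺ required: 109,000 ÷ 50 g/eq = 2181 eq = 2181 mol HCl.
(b) Mass of HCl: 2181 × 36.5 = 79,610 g.
(b) Mass of 16.3% solution: 79,610 / 0.163 = 488,400 g.
(b) Volume: 488,400 g ÷ 1.15 g/mL = 424,700 mL.

(a) 1.74 ppm; (b) 425 L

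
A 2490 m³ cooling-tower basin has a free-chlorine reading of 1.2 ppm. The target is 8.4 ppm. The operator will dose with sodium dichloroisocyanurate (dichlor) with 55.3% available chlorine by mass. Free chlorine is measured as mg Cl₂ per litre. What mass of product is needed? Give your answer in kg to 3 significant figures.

32.4 kg

Volume: 2490 m³ = 2,490,000 L.
Chlorine deficit: 8.4 − 1.2 = 7.2 ppm = 7.2 mg/L as Cl₂.
Cl₂ equivalent needed: 7.2 mg/L × 2,490,000 L = 17,930,000 mg = 17,930 g.
Product at 55.3% available chlorine: 17,930 / 0.553 = 32,420 g.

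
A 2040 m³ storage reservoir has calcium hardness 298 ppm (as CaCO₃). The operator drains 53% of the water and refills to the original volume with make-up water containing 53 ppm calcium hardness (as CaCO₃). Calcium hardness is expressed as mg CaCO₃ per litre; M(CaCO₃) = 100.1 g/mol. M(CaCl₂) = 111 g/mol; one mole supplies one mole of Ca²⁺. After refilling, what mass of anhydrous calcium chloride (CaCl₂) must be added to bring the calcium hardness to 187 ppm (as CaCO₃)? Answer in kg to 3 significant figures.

42.6 kg

Volume: 2040 m³ = 2,040,000 L.
After draining 53% and refilling: 298 × 0.47 + 53 × 0.53 = 168.15 ppm.
Deficit to target: 187 − 168.15 = 18.85 mg/L.
As CaCO₃: 18.85 mg/L × 2,040,000 L = 38,450 g; ÷ 100.1 = 384.2 mol Ca²⁺.
Mass: 384.2 × 111 = 42,640 g.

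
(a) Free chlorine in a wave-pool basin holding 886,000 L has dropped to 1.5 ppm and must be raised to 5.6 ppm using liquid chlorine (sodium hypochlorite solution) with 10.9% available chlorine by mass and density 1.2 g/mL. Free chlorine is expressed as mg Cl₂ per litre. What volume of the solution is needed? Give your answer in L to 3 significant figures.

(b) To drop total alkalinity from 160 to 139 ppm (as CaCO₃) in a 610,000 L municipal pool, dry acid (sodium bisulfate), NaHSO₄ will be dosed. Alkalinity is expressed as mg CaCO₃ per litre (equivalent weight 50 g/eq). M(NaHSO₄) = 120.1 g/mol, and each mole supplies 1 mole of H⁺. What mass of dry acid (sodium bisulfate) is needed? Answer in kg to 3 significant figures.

(a) 27.8 L; (b) 30.8 kg

(a) Chlorine deficit: 5.6 − 1.5 = 4.1 ppm = 4.1 mg/L as Cl₂.
(a) Cl₂ equivalent needed: 4.1 mg/L × 886,000 L = 3,633,000 mg = 3633 g.
(a) Product at 10.9% available chlorine: 3633 / 0.109 = 33,330 g.
(a) Volume at density 1.2 g/mL: 33,330 g ÷ 1.2 g/mL = 27,770 mL.

(b) Alkalinity to neutralize: (160 − 139) = 21 mg/L as CaCO₃ × 610,000 L = 12,810 g as CaCO₃.
(b) Equivalents of H⁺ required: 12,810 ÷ 50 g/eq = 256.2 eq = 256.2 mol NaHSO₄.
(b) Mass of NaHSO₄: 256.2 × 120.1 = 30,770 g.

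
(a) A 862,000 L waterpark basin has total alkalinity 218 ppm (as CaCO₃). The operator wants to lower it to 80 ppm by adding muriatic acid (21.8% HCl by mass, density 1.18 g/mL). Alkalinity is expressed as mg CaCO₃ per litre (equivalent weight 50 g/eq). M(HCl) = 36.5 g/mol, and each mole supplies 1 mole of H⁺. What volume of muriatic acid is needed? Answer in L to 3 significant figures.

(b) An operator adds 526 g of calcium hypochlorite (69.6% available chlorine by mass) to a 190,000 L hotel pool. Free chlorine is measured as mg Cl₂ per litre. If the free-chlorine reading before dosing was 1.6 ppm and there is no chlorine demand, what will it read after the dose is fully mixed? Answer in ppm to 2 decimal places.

(a) Alkalinity to neutralize: (218 − 80) = 138 mg/L as CaCO₃ × 862,000 L = 119,000 g as CaCO₃.
(a) Equivalents of H⁺ required: 119,000 ÷ 50 g/eq = 2379 eq = 2379 mol HCl.
(a) Mass of HCl: 2379 × 36.5 = 86,840 g.
(a) Mass of 21.8% solution: 86,840 / 0.218 = 398,300 g.
(a) Volume: 398,300 g ÷ 1.18 g/mL = 337,600 mL.

(b) Available chlorine delivered: 526 g × 0.696 = 366.1 g as Cl₂.
(b) Concentration rise: 366.1 g / 190,000 L = 1.927 mg/L = 1.93 ppm.
(b) Final FC: 1.6 + 1.93 = 3.53 ppm.

(a) 338 L; (b) 3.53 ppm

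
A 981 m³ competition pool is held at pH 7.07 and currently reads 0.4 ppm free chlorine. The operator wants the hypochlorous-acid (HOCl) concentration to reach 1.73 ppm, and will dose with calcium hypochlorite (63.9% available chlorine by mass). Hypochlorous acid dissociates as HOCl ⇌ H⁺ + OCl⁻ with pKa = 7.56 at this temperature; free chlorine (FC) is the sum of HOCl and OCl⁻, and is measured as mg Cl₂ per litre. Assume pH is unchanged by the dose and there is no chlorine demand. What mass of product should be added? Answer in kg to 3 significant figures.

2.90 kg

Volume: 981 m³ = 981,000 L.
[OCl⁻]/[HOCl] = 10^(pH − pKa) = 10^(7.07 − 7.56) = 0.3236; fraction as HOCl = 1/(1 + 0.3236) = 0.7555.
Free chlorine required for 1.73 ppm HOCl: 1.73 / 0.7555 = 2.29 ppm.
FC to add: 2.29 − 0.4 = 1.89 mg/L as Cl₂.
Cl₂ equivalent: 1.89 mg/L × 981,000 L = 1854 g.
Product at 63.9% available Cl: 1854 / 0.639 = 2901 g.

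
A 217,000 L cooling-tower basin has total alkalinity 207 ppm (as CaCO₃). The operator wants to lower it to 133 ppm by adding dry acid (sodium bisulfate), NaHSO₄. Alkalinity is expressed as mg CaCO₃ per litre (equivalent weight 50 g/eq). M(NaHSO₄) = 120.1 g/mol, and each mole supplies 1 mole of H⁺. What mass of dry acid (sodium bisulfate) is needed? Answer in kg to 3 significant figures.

Alkalinity to neutralize: (207 − 133) = 74 mg/L as CaCO₃ × 217,000 L = 16,060 g as CaCO₃.
Equivalents of H⁺ required: 16,060 ÷ 50 g/eq = 321.2 eq = 321.2 mol NaHSO₄.
Mass of NaHSO₄: 321.2 × 120.1 = 38,570 g.

38.6 kg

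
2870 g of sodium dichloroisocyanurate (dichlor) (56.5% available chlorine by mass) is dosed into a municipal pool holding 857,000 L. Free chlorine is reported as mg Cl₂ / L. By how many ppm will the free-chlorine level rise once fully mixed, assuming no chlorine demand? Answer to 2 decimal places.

1.89 ppm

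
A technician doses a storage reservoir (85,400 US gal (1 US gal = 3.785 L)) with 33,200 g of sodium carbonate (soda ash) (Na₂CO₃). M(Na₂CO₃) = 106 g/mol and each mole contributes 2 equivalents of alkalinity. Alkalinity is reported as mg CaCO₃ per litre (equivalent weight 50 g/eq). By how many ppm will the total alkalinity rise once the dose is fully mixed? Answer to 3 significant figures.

96.9 ppm

Volume: 85,400 US gal × 3.785 L/gal = 323,239 L.
Moles of Na₂CO₃: 33,200 g ÷ 106 g/mol = 313.2 mol → 626.4 eq of alkalinity.
As CaCO₃: 626.4 eq × 50 g/eq = 31,320 g.
Rise: 31,320 g / 323,239 L × 1000 = 96.9 mg/L.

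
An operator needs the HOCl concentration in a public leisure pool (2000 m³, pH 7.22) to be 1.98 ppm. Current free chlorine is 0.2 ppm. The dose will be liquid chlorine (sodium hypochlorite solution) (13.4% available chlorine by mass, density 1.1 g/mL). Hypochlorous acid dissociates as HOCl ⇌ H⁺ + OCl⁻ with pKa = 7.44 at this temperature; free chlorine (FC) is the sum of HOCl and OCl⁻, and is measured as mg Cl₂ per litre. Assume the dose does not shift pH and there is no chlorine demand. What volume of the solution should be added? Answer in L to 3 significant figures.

40.3 L

Volume: 2000 m³ = 2,000,000 L.
[OCl⁻]/[HOCl] = 10^(pH − pKa) = 10^(7.22 − 7.44) = 0.6026; fraction as HOCl = 1/(1 + 0.6026) = 0.624.
Free chlorine required for 1.98 ppm HOCl: 1.98 / 0.624 = 3.173 ppm.
FC to add: 3.173 − 0.2 = 2.973 mg/L as Cl₂.
Cl₂ equivalent: 2.973 mg/L × 2,000,000 L = 5946 g.
Product at 13.4% available Cl: 5946 / 0.134 = 44,370 g.
Volume: 44,370 g ÷ 1.1 g/mL = 40,340 mL.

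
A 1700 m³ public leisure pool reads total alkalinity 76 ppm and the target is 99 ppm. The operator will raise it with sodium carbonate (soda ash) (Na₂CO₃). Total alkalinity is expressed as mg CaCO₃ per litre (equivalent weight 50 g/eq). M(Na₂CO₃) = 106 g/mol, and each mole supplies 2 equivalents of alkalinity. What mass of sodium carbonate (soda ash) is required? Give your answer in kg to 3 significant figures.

Volume: 1700 m³ = 1,700,000 L.
Alkalinity to add: (99 − 76) = 23 mg/L as CaCO₃ × 1,700,000 L = 39,100 g as CaCO₃.
Equivalents: 39,100 g ÷ 50 g/eq = 782 eq.
Each mole of Na₂CO₃ supplies 2 eq, so 782 / 2 = 391 mol.
Mass: 391 mol × 106 g/mol = 41,450 g.

41.4 kg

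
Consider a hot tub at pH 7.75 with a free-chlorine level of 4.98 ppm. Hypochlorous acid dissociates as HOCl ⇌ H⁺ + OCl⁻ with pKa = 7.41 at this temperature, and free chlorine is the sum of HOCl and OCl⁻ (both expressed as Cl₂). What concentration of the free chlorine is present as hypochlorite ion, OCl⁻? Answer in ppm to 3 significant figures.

[OCl⁻]/[HOCl] = 10^(pH − pKa) = 10^(7.75 − 7.41) = 10^0.34 = 2.188.
Fraction as HOCl = 1 / (1 + 2.188) = 0.3137.
OCl⁻ = (1 − 0.3137) × 4.98 ppm = 3.418 ppm.

3.42 ppm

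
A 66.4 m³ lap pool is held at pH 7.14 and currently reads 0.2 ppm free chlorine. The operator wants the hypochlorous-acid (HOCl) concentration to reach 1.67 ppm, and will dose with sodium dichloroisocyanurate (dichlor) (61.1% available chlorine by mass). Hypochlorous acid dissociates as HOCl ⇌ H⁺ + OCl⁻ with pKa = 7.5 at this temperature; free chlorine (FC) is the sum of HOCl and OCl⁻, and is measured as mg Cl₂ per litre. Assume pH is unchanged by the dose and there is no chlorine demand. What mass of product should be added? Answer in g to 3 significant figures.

Volume: 66.4 m³ = 66,400 L.
[OCl⁻]/[HOCl] = 10^(pH − pKa) = 10^(7.14 − 7.5) = 0.4365; fraction as HOCl = 1/(1 + 0.4365) = 0.6961.
Free chlorine required for 1.67 ppm HOCl: 1.67 / 0.6961 = 2.399 ppm.
FC to add: 2.399 − 0.2 = 2.199 mg/L as Cl₂.
Cl₂ equivalent: 2.199 mg/L × 66,400 L = 146 g.
Product at 61.1% available Cl: 146 / 0.611 = 239 g.

239 g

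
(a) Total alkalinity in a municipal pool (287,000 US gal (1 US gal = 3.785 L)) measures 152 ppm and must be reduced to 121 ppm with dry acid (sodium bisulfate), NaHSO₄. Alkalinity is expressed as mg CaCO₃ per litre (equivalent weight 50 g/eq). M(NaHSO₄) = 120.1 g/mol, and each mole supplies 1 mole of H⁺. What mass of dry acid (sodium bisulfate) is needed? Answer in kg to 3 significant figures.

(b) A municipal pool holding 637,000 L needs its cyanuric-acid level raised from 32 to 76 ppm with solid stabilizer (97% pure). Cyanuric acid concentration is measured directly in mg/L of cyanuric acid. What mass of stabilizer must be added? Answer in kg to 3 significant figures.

(a) 80.9 kg; (b) 28.9 kg

(a) Volume: 287,000 US gal × 3.785 L/gal = 1,086,295 L.
(a) Alkalinity to neutralize: (152 − 121) = 31 mg/L as CaCO₃ × 1,086,295 L = 33,680 g as CaCO₃.
(a) Equivalents of H⁺ required: 33,680 ÷ 50 g/eq = 673.5 eq = 673.5 mol NaHSO₄.
(a) Mass of NaHSO₄: 673.5 × 120.1 = 80,890 g.

(b) CYA to add: (76 − 32) = 44 mg/L × 637,000 L = 28,030 g cyanuric acid.
(b) At 97% purity: 28,030 / 0.97 = 28,890 g product.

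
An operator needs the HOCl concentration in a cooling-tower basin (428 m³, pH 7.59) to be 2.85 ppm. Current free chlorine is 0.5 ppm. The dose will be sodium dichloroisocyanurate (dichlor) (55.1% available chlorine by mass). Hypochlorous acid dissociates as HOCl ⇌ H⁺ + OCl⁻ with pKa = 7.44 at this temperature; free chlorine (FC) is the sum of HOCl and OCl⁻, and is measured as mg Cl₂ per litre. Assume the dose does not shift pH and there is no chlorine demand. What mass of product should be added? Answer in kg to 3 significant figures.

4.95 kg

Volume: 428 m³ = 428,000 L.
[OCl⁻]/[HOCl] = 10^(pH − pKa) = 10^(7.59 − 7.44) = 1.413; fraction as HOCl = 1/(1 + 1.413) = 0.4145.
Free chlorine required for 2.85 ppm HOCl: 2.85 / 0.4145 = 6.876 ppm.
FC to add: 6.876 − 0.5 = 6.376 mg/L as Cl₂.
Cl₂ equivalent: 6.376 mg/L × 428,000 L = 2729 g.
Product at 55.1% available Cl: 2729 / 0.551 = 4952 g.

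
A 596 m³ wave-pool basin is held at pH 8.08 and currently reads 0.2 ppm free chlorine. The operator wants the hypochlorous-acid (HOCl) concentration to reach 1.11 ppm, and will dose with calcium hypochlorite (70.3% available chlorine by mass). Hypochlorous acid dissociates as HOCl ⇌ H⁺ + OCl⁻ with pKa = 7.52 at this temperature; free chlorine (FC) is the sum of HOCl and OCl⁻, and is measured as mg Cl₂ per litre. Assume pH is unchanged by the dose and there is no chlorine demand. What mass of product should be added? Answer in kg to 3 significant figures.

4.19 kg

Volume: 596 m³ = 596,000 L.
[OCl⁻]/[HOCl] = 10^(pH − pKa) = 10^(8.08 − 7.52) = 3.631; fraction as HOCl = 1/(1 + 3.631) = 0.2159.
Free chlorine required for 1.11 ppm HOCl: 1.11 / 0.2159 = 5.14 ppm.
FC to add: 5.14 − 0.2 = 4.94 mg/L as Cl₂.
Cl₂ equivalent: 4.94 mg/L × 596,000 L = 2944 g.
Product at 70.3% available Cl: 2944 / 0.703 = 4188 g.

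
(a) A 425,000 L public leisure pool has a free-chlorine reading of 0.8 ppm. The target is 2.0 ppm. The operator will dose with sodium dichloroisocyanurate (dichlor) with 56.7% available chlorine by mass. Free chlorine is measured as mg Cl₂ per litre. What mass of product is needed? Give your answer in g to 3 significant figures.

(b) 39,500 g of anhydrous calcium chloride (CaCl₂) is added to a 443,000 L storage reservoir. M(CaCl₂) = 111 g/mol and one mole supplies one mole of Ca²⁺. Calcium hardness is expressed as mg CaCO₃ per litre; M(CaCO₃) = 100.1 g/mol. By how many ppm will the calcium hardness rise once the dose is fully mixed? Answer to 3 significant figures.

(a) Chlorine deficit: 2.0 − 0.8 = 1.2 ppm = 1.2 mg/L as Cl₂.
(a) Cl₂ equivalent needed: 1.2 mg/L × 425,000 L = 510,000 mg = 510 g.
(a) Product at 56.7% available chlorine: 510 / 0.567 = 899.5 g.

(b) Moles of Ca²⁺: 39,500 g ÷ 111 g/mol = 355.9 mol.
(b) As CaCO₃: 355.9 mol × 100.1 g/mol = 35,620 g.
(b) Rise: 35,620 g / 443,000 L × 1000 = 80.41 mg/L.

(a) 899 g; (b) 80.4 ppm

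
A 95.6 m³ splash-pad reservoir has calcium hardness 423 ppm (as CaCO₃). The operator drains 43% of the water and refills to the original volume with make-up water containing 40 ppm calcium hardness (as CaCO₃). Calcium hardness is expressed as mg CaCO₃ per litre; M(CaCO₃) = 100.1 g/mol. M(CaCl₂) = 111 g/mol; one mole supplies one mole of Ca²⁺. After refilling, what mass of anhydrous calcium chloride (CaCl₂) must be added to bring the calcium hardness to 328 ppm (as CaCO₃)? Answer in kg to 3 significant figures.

7.39 kg

Volume: 95.6 m³ = 95,600 L.
After draining 43% and refilling: 423 × 0.57 + 40 × 0.43 = 258.31 ppm.
Deficit to target: 328 − 258.31 = 69.69 mg/L.
As CaCO₃: 69.69 mg/L × 95,600 L = 6662 g; ÷ 100.1 = 66.56 mol Ca²⁺.
Mass: 66.56 × 111 = 7388 g.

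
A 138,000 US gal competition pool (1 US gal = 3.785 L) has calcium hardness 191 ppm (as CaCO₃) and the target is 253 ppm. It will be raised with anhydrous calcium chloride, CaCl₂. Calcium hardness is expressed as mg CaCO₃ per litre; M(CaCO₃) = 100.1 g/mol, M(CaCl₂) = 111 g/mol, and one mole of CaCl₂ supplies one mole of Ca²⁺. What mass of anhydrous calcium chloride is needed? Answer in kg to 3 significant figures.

Volume: 138,000 US gal × 3.785 L/gal = 522,330 L.
Hardness to add: (253 − 191) = 62 mg/L as CaCO₃ × 522,330 L = 32,380 g as CaCO₃.
Moles of Ca²⁺ (1 mol Ca²⁺ ≡ 1 mol CaCO₃): 32,380 / 100.1 g/mol = 323.5 mol.
Mass of CaCl₂: 323.5 × 111 = 35,910 g.

35.9 kg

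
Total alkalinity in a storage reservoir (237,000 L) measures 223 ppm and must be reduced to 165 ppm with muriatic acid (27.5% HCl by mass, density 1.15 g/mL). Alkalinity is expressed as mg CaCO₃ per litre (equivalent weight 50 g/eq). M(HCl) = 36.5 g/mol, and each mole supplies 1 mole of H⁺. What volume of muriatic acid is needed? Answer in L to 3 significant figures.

31.7 L

Alkalinity to neutralize: (223 − 165) = 58 mg/L as CaCO₃ × 237,000 L = 13,750 g as CaCO₃.
Equivalents of H⁺ required: 13,750 ÷ 50 g/eq = 274.9 eq = 274.9 mol HCl.
Mass of HCl: 274.9 × 36.5 = 10,030 g.
Mass of 27.5% solution: 10,030 / 0.275 = 36,490 g.
Volume: 36,490 g ÷ 1.15 g/mL = 31,730 mL.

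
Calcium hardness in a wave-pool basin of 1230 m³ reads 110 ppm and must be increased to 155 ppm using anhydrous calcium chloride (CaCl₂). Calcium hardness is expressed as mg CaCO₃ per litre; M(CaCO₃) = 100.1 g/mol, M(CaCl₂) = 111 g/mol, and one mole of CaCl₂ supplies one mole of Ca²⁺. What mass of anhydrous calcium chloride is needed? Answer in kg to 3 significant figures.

61.4 kg

Volume: 1230 m³ = 1,230,000 L.
Hardness to add: (155 − 110) = 45 mg/L as CaCO₃ × 1,230,000 L = 55,350 g as CaCO₃.
Moles of Ca²⁺ (1 mol Ca²⁺ ≡ 1 mol CaCO₃): 55,350 / 100.1 g/mol = 552.9 mol.
Mass of CaCl₂: 552.9 × 111 = 61,380 g.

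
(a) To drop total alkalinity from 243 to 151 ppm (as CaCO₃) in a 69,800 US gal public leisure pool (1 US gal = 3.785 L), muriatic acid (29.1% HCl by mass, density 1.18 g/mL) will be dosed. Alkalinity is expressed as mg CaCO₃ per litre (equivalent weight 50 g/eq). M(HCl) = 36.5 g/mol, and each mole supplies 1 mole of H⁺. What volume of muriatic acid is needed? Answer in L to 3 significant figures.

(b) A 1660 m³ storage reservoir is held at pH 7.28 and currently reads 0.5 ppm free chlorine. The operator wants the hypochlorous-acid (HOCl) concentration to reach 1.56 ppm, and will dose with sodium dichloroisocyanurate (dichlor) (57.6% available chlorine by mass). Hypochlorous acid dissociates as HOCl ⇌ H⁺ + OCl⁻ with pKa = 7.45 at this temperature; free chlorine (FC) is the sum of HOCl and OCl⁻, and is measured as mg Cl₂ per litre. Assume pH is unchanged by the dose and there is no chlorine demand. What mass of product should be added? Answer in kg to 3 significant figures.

(a) 51.7 L; (b) 6.09 kg

(a) Volume: 69,800 US gal × 3.785 L/gal = 264,193 L.
(a) Alkalinity to neutralize: (243 − 151) = 92 mg/L as CaCO₃ × 264,193 L = 24,310 g as CaCO₃.
(a) Equivalents of H⁺ required: 24,310 ÷ 50 g/eq = 486.1 eq = 486.1 mol HCl.
(a) Mass of HCl: 486.1 × 36.5 = 17,740 g.
(a) Mass of 29.1% solution: 17,740 / 0.291 = 60,970 g.
(a) Volume: 60,970 g ÷ 1.18 g/mL = 51,670 mL.

(b) Volume: 1660 m³ = 1,660,000 L.
(b) [OCl⁻]/[HOCl] = 10^(pH − pKa) = 10^(7.28 − 7.45) = 0.6761; fraction as HOCl = 1/(1 + 0.6761) = 0.5966.
(b) Free chlorine required for 1.56 ppm HOCl: 1.56 / 0.5966 = 2.615 ppm.
(b) FC to add: 2.615 − 0.5 = 2.115 mg/L as Cl₂.
(b) Cl₂ equivalent: 2.115 mg/L × 1,660,000 L = 3510 g.
(b) Product at 57.6% available Cl: 3510 / 0.576 = 6094 g.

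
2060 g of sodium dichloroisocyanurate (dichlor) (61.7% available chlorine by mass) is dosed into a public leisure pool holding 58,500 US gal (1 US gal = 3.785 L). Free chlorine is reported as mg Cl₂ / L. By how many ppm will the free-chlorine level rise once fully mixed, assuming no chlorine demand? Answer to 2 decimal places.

5.74 ppm

Volume: 58,500 US gal × 3.785 L/gal = 221,422 L.
Available chlorine delivered: 2060 g × 0.617 = 1271 g as Cl₂.
Concentration rise: 1271 g / 221,422 L = 5.74 mg/L = 5.74 ppm.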